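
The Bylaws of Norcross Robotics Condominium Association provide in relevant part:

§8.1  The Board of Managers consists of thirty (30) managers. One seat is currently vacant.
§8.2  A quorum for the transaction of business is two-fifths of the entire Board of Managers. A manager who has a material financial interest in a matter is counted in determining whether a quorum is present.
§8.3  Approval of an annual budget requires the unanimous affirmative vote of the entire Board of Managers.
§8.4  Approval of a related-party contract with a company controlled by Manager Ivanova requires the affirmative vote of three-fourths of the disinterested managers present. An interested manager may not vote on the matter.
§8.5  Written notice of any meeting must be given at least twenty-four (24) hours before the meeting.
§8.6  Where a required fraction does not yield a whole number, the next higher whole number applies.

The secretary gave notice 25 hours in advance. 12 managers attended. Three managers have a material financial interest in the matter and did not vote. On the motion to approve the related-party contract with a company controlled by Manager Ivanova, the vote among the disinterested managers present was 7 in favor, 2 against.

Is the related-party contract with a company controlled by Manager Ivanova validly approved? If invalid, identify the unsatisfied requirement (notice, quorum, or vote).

Notice: 25 hours given; 24 required (25 ≥ 24). Satisfied.
Quorum: 12 present (interested managers count toward quorum); quorum is 12. Satisfied.
Vote: the related-party contract with a company controlled by Manager Ivanova requires three-fourths of the disinterested managers present (12 − 3 = 9). 3/4 of 9 = 6.75, rounded up to 7, so 7 affirmative votes are needed; 7 voted in favor. Satisfied.

Valid — all requirements satisfied.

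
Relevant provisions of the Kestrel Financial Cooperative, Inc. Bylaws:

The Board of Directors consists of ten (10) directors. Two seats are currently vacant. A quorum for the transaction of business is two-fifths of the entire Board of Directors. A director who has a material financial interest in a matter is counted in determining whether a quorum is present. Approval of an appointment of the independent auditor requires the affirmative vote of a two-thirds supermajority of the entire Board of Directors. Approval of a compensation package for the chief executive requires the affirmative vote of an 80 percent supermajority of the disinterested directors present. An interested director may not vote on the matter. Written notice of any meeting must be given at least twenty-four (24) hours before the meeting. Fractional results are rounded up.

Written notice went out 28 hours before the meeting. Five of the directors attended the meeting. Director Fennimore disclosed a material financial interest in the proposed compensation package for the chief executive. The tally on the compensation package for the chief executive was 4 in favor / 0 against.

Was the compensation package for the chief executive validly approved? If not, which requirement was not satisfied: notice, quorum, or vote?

Valid — all requirements satisfied.

Notice: 28 hours given; 24 required (28 ≥ 24). Satisfied.
Quorum: 5 present (interested directors count toward quorum); quorum is 4. Satisfied.
Vote: the compensation package for the chief executive requires four-fifths of the disinterested directors present (5 − 1 = 4). 4/5 of 4 = 3.20, rounded up to 4, so 4 affirmative votes are needed; 4 voted in favor. Satisfied.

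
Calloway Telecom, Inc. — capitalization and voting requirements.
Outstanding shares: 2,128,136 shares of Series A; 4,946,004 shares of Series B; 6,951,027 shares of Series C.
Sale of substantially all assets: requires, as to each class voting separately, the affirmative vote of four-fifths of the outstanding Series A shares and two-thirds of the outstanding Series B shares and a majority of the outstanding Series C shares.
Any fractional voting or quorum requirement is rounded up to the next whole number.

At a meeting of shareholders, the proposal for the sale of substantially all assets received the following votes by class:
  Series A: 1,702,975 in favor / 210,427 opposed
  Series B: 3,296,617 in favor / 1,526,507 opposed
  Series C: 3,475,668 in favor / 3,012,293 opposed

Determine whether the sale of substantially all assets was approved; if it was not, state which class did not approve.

Not approved — the Series B shares did not give the required vote.

Series A: 4/5 of 2128136 = 1702508.80, rounded up to 1702509; 1,702,509 required, 1,702,975 in favor — approved.
Series B: 2/3 of 4946004 = 3297336; 3,297,336 required, 3,296,617 in favor — not approved.
Series C: a majority of 6951027 is 3475514; 3,475,514 required, 3,475,668 in favor — approved.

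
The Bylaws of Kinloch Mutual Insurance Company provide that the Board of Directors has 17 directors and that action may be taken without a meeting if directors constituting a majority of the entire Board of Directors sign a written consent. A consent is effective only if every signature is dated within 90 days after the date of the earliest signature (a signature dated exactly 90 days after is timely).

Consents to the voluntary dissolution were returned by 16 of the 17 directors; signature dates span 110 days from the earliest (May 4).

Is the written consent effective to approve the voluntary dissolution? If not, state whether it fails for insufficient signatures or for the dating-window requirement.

Signatures required: a majority of 17 — a majority of 17 is 9, so 9 needed; 16 signed. Sufficient.
Dating window: the latest signature is 110 days after the earliest; the limit is 90 days. Outside the window.

Not effective — dating-window requirement not satisfied.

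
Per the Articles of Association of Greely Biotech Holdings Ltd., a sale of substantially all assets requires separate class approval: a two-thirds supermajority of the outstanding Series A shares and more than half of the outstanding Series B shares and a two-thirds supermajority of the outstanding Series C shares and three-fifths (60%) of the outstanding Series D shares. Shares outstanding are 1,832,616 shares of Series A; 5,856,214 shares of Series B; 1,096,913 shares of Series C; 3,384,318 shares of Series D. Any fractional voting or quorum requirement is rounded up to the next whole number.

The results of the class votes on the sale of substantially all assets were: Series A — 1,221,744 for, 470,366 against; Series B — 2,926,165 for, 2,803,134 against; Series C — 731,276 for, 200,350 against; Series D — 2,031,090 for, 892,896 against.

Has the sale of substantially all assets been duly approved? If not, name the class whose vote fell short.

Series A: 2/3 of 1832616 = 1221744; 1,221,744 required, 1,221,744 in favor — approved.
Series B: a majority of 5856214 is 2928108; 2,928,108 required, 2,926,165 in favor — not approved.
Series C: 2/3 of 1096913 = 731275.33, rounded up to 731276; 731,276 required, 731,276 in favor — approved.
Series D: 3/5 of 3384318 = 2030590.80, rounded up to 2030591; 2,030,591 required, 2,031,090 in favor — approved.

Not approved — the Series B shares did not give the required vote.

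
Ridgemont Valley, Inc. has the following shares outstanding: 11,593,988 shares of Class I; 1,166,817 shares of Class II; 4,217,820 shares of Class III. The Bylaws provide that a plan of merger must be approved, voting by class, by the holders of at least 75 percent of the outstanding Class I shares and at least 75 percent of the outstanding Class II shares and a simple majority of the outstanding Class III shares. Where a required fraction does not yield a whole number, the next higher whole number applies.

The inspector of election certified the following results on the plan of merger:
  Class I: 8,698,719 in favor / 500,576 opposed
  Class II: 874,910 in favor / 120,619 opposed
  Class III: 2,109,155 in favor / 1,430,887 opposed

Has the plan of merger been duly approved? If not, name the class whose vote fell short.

Class I: 3/4 of 11593988 = 8695491; 8,695,491 required, 8,698,719 in favor — approved.
Class II: 3/4 of 1166817 = 875112.75, rounded up to 875113; 875,113 required, 874,910 in favor — not approved.
Class III: a majority of 4217820 is 2108911; 2,108,911 required, 2,109,155 in favor — approved.

Not approved — the Class II shares did not give the required vote.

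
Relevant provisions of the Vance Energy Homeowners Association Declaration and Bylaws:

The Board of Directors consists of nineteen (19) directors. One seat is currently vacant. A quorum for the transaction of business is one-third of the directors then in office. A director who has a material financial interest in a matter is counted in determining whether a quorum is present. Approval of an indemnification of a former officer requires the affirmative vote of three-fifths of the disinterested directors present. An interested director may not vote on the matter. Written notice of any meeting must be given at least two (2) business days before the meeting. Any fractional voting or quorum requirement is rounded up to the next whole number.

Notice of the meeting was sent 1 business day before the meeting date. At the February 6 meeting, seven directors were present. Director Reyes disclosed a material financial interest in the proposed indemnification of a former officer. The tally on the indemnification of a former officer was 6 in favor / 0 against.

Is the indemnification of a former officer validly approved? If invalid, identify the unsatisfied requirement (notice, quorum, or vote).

Invalid — notice requirement not satisfied.

Notice: 1 business day given; 2 required (1 < 2). Not satisfied.
Quorum: 7 present (interested directors count toward quorum); quorum is 6. Satisfied.
Vote: the indemnification of a former officer requires three-fifths of the disinterested directors present (7 − 1 = 6). 3/5 of 6 = 3.60, rounded up to 4, so 4 affirmative votes are needed; 6 voted in favor. Satisfied.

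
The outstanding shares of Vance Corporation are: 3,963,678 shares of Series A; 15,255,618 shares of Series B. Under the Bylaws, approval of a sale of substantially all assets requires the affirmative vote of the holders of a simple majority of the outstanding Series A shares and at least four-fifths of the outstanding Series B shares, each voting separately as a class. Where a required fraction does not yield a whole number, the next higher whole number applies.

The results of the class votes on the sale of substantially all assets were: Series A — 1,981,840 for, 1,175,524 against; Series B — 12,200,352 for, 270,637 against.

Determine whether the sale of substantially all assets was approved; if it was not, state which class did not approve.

Series A: a majority of 3963678 is 1981840; 1,981,840 required, 1,981,840 in favor — approved.
Series B: 4/5 of 15255618 = 12204494.40, rounded up to 12204495; 12,204,495 required, 12,200,352 in favor — not approved.

Not approved — the Series B shares did not give the required vote.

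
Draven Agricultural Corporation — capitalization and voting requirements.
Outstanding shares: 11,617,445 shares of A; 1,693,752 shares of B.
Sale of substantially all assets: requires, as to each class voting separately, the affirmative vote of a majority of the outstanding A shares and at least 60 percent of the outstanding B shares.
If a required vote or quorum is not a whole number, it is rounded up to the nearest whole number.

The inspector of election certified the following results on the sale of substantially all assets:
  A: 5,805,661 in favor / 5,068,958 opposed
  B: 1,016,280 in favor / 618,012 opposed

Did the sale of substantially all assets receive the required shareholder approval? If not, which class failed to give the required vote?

Not approved — the A shares did not give the required vote.

A: a majority of 11617445 is 5808723; 5,808,723 required, 5,805,661 in favor — not approved.
B: 3/5 of 1693752 = 1016251.20, rounded up to 1016252; 1,016,252 required, 1,016,280 in favor — approved.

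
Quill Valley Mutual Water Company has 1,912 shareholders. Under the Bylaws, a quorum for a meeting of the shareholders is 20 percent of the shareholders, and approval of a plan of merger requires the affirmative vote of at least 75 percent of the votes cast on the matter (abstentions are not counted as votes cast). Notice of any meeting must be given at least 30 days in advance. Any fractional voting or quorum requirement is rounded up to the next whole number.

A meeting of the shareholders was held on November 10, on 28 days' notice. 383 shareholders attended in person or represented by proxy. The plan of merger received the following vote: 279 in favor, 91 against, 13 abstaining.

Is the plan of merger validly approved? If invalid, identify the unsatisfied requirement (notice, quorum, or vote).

Notice: 28 days given; 30 required. Not satisfied.
Quorum: 20% of 1,912 = 382.40, rounded up to 383; 383 present. Satisfied.
Vote: requires three-fourths of the votes cast (383 − 13 abstaining = 370); 3/4 of 370 = 277.50, rounded up to 278, so 278 needed; 279 in favor. Satisfied.

Invalid — notice requirement not satisfied.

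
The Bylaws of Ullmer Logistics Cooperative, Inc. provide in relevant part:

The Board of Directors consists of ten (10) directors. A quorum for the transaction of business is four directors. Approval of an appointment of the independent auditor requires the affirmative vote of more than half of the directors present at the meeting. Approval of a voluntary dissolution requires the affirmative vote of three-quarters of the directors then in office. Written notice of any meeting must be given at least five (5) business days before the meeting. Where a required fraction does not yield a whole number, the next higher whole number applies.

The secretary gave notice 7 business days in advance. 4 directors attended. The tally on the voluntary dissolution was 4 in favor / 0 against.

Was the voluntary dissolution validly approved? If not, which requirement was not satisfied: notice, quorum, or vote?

Invalid — vote requirement not satisfied.

Notice: 7 business days given; 5 required (7 ≥ 5). Satisfied.
Quorum: 4 present; quorum is 4. Satisfied.
Vote: the voluntary dissolution requires three-fourths of the directors then in office (10). 3/4 of 10 = 7.50, rounded up to 8, so 8 affirmative votes are needed; 4 voted in favor. Not satisfied.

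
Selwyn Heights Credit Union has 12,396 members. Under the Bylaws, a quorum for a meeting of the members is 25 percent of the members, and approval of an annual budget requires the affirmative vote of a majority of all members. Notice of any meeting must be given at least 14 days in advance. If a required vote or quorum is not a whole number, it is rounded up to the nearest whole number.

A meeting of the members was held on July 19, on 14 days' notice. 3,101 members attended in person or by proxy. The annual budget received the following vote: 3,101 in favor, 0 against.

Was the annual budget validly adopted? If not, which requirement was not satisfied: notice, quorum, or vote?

Notice: 14 days given; 14 required. Satisfied.
Quorum: 25% of 12,396 = 3,099; 3,101 present. Satisfied.
Vote: requires a majority of all members (12,396); a majority of 12396 is 6199, so 6,199 needed; 3,101 in favor. Not satisfied.

Invalid — vote requirement not satisfied.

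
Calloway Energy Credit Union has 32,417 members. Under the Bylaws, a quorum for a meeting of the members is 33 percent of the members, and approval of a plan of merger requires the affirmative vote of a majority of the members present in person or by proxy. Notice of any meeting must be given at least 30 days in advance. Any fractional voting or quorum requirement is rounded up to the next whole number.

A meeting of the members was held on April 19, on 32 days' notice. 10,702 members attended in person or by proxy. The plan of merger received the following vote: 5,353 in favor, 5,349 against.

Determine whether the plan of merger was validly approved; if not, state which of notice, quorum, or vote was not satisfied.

Valid — all requirements satisfied.

Notice: 32 days given; 30 required. Satisfied.
Quorum: 33% of 32,417 = 10,697.61, rounded up to 10,698; 10,702 present. Satisfied.
Vote: requires a majority of those present (10,702); a majority of 10702 is 5352, so 5,352 needed; 5,353 in favor. Satisfied.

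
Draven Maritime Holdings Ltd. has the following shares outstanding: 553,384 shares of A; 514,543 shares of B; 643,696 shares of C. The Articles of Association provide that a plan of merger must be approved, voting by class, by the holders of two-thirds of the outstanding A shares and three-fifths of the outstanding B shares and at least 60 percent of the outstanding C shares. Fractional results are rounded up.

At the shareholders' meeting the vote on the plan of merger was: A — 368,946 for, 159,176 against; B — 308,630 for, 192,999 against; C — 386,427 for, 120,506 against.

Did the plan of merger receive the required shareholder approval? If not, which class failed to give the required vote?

A: 2/3 of 553384 = 368922.67, rounded up to 368923; 368,923 required, 368,946 in favor — approved.
B: 3/5 of 514543 = 308725.80, rounded up to 308726; 308,726 required, 308,630 in favor — not approved.
C: 3/5 of 643696 = 386217.60, rounded up to 386218; 386,218 required, 386,427 in favor — approved.

Not approved — the B shares did not give the required vote.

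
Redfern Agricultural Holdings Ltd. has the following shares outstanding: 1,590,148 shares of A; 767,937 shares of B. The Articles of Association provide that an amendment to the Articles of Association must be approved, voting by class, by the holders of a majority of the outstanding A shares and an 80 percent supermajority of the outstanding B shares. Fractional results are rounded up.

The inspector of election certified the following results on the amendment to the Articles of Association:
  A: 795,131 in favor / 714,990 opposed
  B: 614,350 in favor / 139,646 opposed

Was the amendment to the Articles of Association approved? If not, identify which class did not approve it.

A: a majority of 1590148 is 795075; 795,075 required, 795,131 in favor — approved.
B: 4/5 of 767937 = 614349.60, rounded up to 614350; 614,350 required, 614,350 in favor — approved.

Approved — every class gave the required vote.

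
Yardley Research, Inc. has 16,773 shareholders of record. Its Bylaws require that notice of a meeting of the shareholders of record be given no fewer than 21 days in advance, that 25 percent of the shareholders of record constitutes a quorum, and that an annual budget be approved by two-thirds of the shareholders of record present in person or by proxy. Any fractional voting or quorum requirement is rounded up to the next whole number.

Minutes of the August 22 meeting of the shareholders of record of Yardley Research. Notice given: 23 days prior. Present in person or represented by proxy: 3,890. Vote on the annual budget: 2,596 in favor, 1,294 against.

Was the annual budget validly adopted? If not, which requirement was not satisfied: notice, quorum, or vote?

Invalid — quorum requirement not satisfied.

Notice: 23 days given; 21 required. Satisfied.
Quorum: 25% of 16,773 = 4,193.25, rounded up to 4,194; 3,890 present. Not satisfied.
Vote: requires two-thirds of those present (3,890); 2/3 of 3890 = 2593.33, rounded up to 2594, so 2,594 needed; 2,596 in favor. Satisfied.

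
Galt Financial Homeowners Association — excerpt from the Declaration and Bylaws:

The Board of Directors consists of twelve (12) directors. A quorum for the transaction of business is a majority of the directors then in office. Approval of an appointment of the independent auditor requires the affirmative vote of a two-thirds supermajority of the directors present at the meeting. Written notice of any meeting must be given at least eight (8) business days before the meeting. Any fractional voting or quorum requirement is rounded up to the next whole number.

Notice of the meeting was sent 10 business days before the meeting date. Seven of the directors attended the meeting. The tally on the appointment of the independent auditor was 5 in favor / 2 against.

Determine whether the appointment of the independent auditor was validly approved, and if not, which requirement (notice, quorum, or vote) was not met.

Valid — all requirements satisfied.

Notice: 10 business days given; 8 required (10 ≥ 8). Satisfied.
Quorum: 7 present; quorum is 7. Satisfied.
Vote: the appointment of the independent auditor requires two-thirds of the directors present (7). 2/3 of 7 = 4.67, rounded up to 5, so 5 affirmative votes are needed; 5 voted in favor. Satisfied.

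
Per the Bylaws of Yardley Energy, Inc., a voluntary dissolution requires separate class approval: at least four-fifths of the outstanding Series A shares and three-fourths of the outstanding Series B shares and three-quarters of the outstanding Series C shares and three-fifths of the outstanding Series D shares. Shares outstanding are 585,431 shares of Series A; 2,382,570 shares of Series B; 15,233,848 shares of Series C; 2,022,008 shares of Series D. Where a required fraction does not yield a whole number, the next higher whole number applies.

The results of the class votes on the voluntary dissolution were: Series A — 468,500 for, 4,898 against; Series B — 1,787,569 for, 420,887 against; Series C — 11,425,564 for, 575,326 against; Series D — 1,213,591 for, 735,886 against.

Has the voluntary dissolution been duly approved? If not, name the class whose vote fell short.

Approved — every class gave the required vote.

Series A: 4/5 of 585431 = 468344.80, rounded up to 468345; 468,345 required, 468,500 in favor — approved.
Series B: 3/4 of 2382570 = 1786927.50, rounded up to 1786928; 1,786,928 required, 1,787,569 in favor — approved.
Series C: 3/4 of 15233848 = 11425386; 11,425,386 required, 11,425,564 in favor — approved.
Series D: 3/5 of 2022008 = 1213204.80, rounded up to 1213205; 1,213,205 required, 1,213,591 in favor — approved.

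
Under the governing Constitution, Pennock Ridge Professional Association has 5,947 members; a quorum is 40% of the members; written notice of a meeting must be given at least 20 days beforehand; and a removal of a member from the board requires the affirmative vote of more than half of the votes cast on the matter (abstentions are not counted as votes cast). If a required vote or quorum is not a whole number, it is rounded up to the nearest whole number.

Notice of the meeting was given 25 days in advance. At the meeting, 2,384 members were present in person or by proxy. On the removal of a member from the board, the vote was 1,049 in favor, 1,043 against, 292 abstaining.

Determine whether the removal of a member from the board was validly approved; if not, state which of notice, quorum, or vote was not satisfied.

Valid — all requirements satisfied.

Notice: 25 days given; 20 required. Satisfied.
Quorum: 40% of 5,947 = 2,378.80, rounded up to 2,379; 2,384 present. Satisfied.
Vote: requires a majority of the votes cast (2,384 − 292 abstaining = 2,092); a majority of 2092 is 1047, so 1,047 needed; 1,049 in favor. Satisfied.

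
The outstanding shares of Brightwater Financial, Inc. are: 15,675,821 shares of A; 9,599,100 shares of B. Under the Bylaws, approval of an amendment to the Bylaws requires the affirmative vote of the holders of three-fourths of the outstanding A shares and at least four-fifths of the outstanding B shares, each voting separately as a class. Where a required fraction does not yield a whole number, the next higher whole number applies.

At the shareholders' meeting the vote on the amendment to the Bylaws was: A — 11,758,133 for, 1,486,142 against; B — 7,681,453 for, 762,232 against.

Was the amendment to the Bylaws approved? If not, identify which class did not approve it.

A: 3/4 of 15675821 = 11756865.75, rounded up to 11756866; 11,756,866 required, 11,758,133 in favor — approved.
B: 4/5 of 9599100 = 7679280; 7,679,280 required, 7,681,453 in favor — approved.

Approved — every class gave the required vote.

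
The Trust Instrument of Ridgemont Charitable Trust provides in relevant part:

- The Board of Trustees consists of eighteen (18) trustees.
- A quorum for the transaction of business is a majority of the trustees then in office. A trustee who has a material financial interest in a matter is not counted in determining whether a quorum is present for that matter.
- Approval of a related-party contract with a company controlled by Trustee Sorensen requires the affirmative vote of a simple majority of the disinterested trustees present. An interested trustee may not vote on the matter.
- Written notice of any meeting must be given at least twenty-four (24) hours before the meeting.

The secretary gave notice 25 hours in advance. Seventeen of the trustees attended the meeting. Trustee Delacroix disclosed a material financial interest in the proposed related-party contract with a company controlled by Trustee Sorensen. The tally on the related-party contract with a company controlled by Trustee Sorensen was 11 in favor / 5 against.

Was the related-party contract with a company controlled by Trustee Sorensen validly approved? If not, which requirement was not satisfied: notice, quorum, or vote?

Valid — all requirements satisfied.

Notice: 25 hours given; 24 required (25 ≥ 24). Satisfied.
Quorum: 17 present, but the 1 interested trustee does not count, leaving 16. Quorum is 10. Satisfied.
Vote: the related-party contract with a company controlled by Trustee Sorensen requires a majority of the disinterested trustees present (17 − 1 = 16). A majority of 16 is 9, so 9 affirmative votes are needed; 11 voted in favor. Satisfied.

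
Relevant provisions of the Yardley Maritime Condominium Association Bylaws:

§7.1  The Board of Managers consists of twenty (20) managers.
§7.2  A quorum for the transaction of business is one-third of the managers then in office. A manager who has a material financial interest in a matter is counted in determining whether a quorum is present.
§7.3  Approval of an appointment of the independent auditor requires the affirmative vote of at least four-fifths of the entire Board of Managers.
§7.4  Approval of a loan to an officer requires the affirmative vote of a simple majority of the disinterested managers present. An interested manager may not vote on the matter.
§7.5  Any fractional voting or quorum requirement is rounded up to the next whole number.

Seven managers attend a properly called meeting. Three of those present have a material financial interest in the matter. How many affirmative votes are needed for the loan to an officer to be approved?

The loan to an officer requires a majority of the disinterested managers present (7 − 3 = 4).
A majority of 4 is 3.

3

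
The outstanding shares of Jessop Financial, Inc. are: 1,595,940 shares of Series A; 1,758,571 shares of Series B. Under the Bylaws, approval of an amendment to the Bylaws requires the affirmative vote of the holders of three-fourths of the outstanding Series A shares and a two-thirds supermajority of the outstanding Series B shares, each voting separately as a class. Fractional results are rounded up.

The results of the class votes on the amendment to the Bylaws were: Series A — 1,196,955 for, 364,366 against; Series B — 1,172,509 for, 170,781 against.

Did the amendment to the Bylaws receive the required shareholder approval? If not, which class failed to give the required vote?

Series A: 3/4 of 1595940 = 1196955; 1,196,955 required, 1,196,955 in favor — approved.
Series B: 2/3 of 1758571 = 1172380.67, rounded up to 1172381; 1,172,381 required, 1,172,509 in favor — approved.

Approved — every class gave the required vote.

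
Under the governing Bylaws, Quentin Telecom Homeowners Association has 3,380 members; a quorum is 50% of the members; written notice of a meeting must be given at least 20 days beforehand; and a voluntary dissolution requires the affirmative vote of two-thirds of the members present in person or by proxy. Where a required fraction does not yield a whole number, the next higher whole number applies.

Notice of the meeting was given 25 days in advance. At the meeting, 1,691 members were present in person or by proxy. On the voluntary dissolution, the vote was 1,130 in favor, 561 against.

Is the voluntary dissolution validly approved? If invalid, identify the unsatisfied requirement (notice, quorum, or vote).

Valid — all requirements satisfied.

Notice: 25 days given; 20 required. Satisfied.
Quorum: 50% of 3,380 = 1,690; 1,691 present. Satisfied.
Vote: requires two-thirds of those present (1,691); 2/3 of 1691 = 1127.33, rounded up to 1128, so 1,128 needed; 1,130 in favor. Satisfied.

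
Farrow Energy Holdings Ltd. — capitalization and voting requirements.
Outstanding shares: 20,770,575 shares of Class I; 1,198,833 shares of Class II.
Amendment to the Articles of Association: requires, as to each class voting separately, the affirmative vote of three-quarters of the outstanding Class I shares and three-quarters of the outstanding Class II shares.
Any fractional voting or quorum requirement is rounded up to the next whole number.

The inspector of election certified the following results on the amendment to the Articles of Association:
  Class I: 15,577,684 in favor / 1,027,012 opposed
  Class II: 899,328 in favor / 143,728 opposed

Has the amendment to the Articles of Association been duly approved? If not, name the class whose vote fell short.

Not approved — the Class I shares did not give the required vote.

Class I: 3/4 of 20770575 = 15577931.25, rounded up to 15577932; 15,577,932 required, 15,577,684 in favor — not approved.
Class II: 3/4 of 1198833 = 899124.75, rounded up to 899125; 899,125 required, 899,328 in favor — approved.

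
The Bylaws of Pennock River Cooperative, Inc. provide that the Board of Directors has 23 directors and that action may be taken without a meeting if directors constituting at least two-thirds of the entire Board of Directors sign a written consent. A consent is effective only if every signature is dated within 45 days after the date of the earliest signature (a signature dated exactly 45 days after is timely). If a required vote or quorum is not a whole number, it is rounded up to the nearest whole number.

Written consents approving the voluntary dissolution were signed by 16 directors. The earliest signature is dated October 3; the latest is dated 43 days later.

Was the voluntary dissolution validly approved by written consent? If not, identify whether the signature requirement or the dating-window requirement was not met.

Effective — both the signature and dating-window requirements are satisfied.

Signatures required: at least two-thirds of 23 — 2/3 of 23 = 15.33, rounded up to 16, so 16 needed; 16 signed. Sufficient.
Dating window: the latest signature is 43 days after the earliest; the limit is 45 days. Within the window.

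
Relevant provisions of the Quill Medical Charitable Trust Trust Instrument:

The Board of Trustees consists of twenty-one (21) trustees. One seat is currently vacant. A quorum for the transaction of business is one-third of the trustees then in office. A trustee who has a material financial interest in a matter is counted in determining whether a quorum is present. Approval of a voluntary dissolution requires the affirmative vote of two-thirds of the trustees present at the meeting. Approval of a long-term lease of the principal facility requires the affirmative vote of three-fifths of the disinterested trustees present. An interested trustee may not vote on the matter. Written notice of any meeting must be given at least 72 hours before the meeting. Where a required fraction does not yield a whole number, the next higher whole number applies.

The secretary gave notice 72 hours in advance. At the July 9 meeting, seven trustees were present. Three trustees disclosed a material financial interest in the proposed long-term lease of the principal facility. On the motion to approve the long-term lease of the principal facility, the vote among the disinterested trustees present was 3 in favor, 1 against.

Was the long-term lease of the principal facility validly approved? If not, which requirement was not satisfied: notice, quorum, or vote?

Valid — all requirements satisfied.

Notice: 72 hours given; 72 required (72 ≥ 72). Satisfied.
Quorum: 7 present (interested trustees count toward quorum); quorum is 7. Satisfied.
Vote: the long-term lease of the principal facility requires three-fifths of the disinterested trustees present (7 − 3 = 4). 3/5 of 4 = 2.40, rounded up to 3, so 3 affirmative votes are needed; 3 voted in favor. Satisfied.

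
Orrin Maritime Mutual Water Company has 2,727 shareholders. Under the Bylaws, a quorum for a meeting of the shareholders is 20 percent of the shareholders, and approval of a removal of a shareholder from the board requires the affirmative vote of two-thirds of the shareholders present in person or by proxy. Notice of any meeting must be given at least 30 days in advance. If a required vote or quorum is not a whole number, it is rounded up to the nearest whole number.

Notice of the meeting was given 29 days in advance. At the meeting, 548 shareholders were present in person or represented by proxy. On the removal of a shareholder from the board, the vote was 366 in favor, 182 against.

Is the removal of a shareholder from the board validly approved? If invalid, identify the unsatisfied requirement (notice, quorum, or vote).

Notice: 29 days given; 30 required. Not satisfied.
Quorum: 20% of 2,727 = 545.40, rounded up to 546; 548 present. Satisfied.
Vote: requires two-thirds of those present (548); 2/3 of 548 = 365.33, rounded up to 366, so 366 needed; 366 in favor. Satisfied.

Invalid — notice requirement not satisfied.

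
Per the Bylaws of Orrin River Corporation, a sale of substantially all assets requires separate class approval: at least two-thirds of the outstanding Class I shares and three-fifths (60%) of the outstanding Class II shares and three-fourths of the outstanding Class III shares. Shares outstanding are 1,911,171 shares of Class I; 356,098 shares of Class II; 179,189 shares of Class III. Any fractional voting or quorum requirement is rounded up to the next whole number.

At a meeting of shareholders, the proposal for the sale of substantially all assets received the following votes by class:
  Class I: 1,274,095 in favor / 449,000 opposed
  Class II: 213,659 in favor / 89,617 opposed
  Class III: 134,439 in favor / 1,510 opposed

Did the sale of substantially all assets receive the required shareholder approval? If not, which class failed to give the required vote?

Not approved — the Class I shares did not give the required vote.

Class I: 2/3 of 1911171 = 1274114; 1,274,114 required, 1,274,095 in favor — not approved.
Class II: 3/5 of 356098 = 213658.80, rounded up to 213659; 213,659 required, 213,659 in favor — approved.
Class III: 3/4 of 179189 = 134391.75, rounded up to 134392; 134,392 required, 134,439 in favor — approved.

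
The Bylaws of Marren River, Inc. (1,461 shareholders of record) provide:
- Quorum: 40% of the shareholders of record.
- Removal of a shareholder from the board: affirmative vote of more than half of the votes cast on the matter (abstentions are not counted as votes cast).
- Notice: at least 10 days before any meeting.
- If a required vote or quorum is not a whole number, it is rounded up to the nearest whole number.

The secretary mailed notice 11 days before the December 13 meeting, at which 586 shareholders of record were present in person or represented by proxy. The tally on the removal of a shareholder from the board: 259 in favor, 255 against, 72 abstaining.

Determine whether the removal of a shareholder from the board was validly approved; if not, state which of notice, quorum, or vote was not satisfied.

Notice: 11 days given; 10 required. Satisfied.
Quorum: 40% of 1,461 = 584.40, rounded up to 585; 586 present. Satisfied.
Vote: requires a majority of the votes cast (586 − 72 abstaining = 514); a majority of 514 is 258, so 258 needed; 259 in favor. Satisfied.

Valid — all requirements satisfied.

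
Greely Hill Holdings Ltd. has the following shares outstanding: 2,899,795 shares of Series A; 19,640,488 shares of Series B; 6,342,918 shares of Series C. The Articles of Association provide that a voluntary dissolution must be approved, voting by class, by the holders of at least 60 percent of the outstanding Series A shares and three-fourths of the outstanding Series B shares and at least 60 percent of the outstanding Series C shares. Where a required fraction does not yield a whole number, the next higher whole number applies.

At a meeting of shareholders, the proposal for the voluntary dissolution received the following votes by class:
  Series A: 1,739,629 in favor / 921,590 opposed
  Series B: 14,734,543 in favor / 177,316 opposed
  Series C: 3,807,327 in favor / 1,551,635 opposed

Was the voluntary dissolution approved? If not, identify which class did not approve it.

Series A: 3/5 of 2899795 = 1739877; 1,739,877 required, 1,739,629 in favor — not approved.
Series B: 3/4 of 19640488 = 14730366; 14,730,366 required, 14,734,543 in favor — approved.
Series C: 3/5 of 6342918 = 3805750.80, rounded up to 3805751; 3,805,751 required, 3,807,327 in favor — approved.

Not approved — the Series A shares did not give the required vote.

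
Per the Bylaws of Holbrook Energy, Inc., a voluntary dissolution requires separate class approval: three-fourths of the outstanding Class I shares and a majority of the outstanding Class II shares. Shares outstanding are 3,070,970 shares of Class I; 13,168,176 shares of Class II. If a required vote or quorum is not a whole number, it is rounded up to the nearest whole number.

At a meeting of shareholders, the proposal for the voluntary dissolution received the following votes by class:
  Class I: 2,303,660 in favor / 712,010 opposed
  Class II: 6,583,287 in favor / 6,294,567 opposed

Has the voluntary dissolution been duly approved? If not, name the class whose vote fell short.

Class I: 3/4 of 3070970 = 2303227.50, rounded up to 2303228; 2,303,228 required, 2,303,660 in favor — approved.
Class II: a majority of 13168176 is 6584089; 6,584,089 required, 6,583,287 in favor — not approved.

Not approved — the Class II shares did not give the required vote.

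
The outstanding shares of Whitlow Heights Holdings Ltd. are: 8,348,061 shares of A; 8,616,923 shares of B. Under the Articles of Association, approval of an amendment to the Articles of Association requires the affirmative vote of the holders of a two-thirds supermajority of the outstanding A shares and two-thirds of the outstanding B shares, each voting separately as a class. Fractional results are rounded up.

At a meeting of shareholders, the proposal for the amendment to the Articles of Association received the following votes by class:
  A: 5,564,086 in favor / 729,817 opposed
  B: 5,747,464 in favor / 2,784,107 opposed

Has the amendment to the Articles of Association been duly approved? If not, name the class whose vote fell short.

A: 2/3 of 8348061 = 5565374; 5,565,374 required, 5,564,086 in favor — not approved.
B: 2/3 of 8616923 = 5744615.33, rounded up to 5744616; 5,744,616 required, 5,747,464 in favor — approved.

Not approved — the A shares did not give the required vote.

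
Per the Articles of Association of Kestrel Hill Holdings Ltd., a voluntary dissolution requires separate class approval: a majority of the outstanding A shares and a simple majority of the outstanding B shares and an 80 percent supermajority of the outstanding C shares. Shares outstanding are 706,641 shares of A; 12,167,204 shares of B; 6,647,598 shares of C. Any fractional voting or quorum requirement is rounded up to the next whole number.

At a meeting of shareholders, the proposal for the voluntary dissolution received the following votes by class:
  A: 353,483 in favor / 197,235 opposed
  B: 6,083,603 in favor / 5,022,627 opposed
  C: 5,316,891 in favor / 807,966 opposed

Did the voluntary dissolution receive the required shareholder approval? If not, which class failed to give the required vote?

A: a majority of 706641 is 353321; 353,321 required, 353,483 in favor — approved.
B: a majority of 12167204 is 6083603; 6,083,603 required, 6,083,603 in favor — approved.
C: 4/5 of 6647598 = 5318078.40, rounded up to 5318079; 5,318,079 required, 5,316,891 in favor — not approved.

Not approved — the C shares did not give the required vote.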